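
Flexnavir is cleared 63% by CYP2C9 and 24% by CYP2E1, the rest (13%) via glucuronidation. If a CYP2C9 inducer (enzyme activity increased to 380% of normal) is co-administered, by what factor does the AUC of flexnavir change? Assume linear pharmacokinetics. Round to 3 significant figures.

CYP2C9: 0.63 × 3.8 = 2.394
CYP2E1: 0.24 (unchanged)
Other: 0.13 (unchanged)
New clearance relative to baseline: 2.394 + 0.24 + 0.13 = 2.764.
AUC ratio = CL_old/CL_new = 1 / 2.764 = 0.362.

0.362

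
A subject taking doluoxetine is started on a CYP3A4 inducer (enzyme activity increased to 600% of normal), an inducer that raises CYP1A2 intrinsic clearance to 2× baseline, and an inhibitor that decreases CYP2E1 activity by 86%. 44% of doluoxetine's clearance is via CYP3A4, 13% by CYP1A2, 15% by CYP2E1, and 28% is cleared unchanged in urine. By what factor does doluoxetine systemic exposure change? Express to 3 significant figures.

CYP3A4: 0.44 × 6 = 2.64
CYP1A2: 0.13 × 2 = 0.26
CYP2E1: 0.15 × 0.14 = 0.021
Other: 0.28 (unchanged)
CL_new/CL_old = 2.64 + 0.26 + 0.021 + 0.28 = 3.201.
Because systemic exposure varies inversely with clearance, the combined effect is 1 / 3.201 = 0.312.

0.312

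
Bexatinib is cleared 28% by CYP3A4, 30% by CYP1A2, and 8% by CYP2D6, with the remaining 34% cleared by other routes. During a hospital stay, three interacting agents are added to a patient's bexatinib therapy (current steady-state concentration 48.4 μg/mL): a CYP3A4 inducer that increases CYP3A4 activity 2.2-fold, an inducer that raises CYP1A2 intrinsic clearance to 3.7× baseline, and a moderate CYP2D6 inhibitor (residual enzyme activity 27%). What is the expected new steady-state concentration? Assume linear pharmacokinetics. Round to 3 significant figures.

23.2 μg/mL

The CYP3A4 pathway (28% of clearance) rises to 2.2× activity: 0.28 × 2.2 = 0.616.
The CYP1A2 pathway (30% of clearance) rises to 3.7× activity: 0.3 × 3.7 = 1.11.
The CYP2D6 pathway (8% of clearance) is reduced to 0.27× activity: 0.08 × 0.27 = 0.0216.
Non-CYP routes (34%) are unchanged.
CL_new/CL_old = 0.616 + 1.11 + 0.0216 + 0.34 = 2.0876.
Dividing the baseline by the relative clearance: 48.4 / 2.0876 = 23.2 μg/mL.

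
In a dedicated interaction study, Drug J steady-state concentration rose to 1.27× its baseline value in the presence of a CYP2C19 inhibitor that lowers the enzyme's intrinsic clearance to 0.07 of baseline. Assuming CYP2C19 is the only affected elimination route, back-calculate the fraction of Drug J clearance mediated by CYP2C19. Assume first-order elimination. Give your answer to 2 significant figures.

CL'/CL = 1 / 1.27 = 0.7874
0.07·fm + (1 − fm) = 0.7874
fm = (0.7874 − 1) / (0.07 − 1) = 0.23

0.23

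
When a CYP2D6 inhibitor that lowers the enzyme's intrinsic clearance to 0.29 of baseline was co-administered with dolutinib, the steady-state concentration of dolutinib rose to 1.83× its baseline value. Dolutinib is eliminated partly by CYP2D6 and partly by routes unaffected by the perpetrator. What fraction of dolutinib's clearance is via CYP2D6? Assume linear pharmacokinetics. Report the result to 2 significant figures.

0.64

CL'/CL = 1 / 1.83 = 0.5464
0.29·fm + (1 − fm) = 0.5464
fm = (0.5464 − 1) / (0.29 − 1) = 0.64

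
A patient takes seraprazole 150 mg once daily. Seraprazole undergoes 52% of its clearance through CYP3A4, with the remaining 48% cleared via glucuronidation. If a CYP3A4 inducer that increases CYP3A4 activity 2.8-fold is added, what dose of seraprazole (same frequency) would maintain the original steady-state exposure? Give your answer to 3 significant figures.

CYP3A4: 0.52 × 2.8 = 1.456
Other: 0.48 (unchanged)
Relative clearance = 1.456 + 0.48 = 1.936.
Exposure is unchanged when dose changes in proportion to clearance. New dose = 150 mg × 1.936 = 290 mg.

290 mg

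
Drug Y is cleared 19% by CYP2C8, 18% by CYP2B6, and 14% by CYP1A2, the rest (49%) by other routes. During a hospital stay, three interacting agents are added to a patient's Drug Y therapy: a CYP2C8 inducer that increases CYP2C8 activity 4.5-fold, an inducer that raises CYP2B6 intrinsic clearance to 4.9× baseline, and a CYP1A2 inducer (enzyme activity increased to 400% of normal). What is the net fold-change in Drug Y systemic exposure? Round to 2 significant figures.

The CYP2C8 pathway (19% of clearance) rises to 4.5× activity: 0.19 × 4.5 = 0.855.
The CYP2B6 pathway (18% of clearance) increases to 4.9× activity: 0.18 × 4.9 = 0.882.
The CYP1A2 pathway (14% of clearance) increases to 4× activity: 0.14 × 4 = 0.56.
The remaining 49% of clearance is unaffected.
CL_new/CL_old = 0.855 + 0.882 + 0.56 + 0.49 = 2.787.
Net systemic exposure ratio = 1 / 2.787 = 0.36.

0.36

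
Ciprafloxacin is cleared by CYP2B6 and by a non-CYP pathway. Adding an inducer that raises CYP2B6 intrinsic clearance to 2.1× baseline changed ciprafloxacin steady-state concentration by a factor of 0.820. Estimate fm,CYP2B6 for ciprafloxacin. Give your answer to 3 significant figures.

0.200

Let x = fm,CYP2B6. Because steady-state concentration ∝ 1/CL, relative clearance rose to 1/0.820 = 1.22.
Setting x·2.1 + (1 − x) = 1.22 and solving: x = (1.22 − 1)/(2.1 − 1) = 0.200.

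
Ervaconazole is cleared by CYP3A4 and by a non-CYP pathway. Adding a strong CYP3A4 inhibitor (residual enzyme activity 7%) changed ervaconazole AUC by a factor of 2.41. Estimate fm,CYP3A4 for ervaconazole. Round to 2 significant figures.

0.63

Call the CYP3A4 fraction fm. After the interaction, CL_new/CL_old = fm × 0.07 + (1 − fm).
AUC ratio = 1 / (new CL fraction), so new CL fraction = 1 / 2.41 = 0.4149.
fm × 0.07 + 1 − fm = 0.4149  ⇒  fm × (0.07 − 1) = −0.5851  ⇒  fm = 0.63.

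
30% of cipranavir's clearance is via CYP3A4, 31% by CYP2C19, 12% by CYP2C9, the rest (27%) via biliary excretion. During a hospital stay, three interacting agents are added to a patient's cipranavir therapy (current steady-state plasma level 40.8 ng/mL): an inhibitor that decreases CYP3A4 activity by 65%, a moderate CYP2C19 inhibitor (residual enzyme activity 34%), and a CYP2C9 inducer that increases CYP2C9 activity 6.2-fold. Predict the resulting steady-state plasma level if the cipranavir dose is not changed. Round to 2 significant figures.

33 ng/mL

The CYP3A4 pathway (30% of clearance) falls to 0.35× activity: 0.3 × 0.35 = 0.105.
The CYP2C19 pathway (31% of clearance) falls to 0.34× activity: 0.31 × 0.34 = 0.1054.
The CYP2C9 pathway (12% of clearance) is boosted to 6.2× activity: 0.12 × 6.2 = 0.744.
The remaining 27% of clearance is unaffected.
CL_new/CL_old = 0.105 + 0.1054 + 0.744 + 0.27 = 1.2244.
New steady-state plasma level = 40.8 / 1.2244 = 33 ng/mL (concentration scales inversely with clearance).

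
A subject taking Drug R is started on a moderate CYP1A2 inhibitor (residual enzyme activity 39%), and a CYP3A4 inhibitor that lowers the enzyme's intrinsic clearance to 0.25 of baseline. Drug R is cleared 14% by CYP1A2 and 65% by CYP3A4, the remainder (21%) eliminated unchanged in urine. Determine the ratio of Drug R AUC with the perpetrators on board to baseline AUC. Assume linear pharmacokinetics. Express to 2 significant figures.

2.3

The CYP1A2 pathway (14% of clearance) drops to 0.39× activity: 0.14 × 0.39 = 0.0546.
The CYP3A4 pathway (65% of clearance) is reduced to 0.25× activity: 0.65 × 0.25 = 0.1625.
The remaining 21% of clearance is unaffected.
Relative clearance = 0.0546 + 0.1625 + 0.21 = 0.4271.
Net AUC ratio = 1 / 0.4271 = 2.3.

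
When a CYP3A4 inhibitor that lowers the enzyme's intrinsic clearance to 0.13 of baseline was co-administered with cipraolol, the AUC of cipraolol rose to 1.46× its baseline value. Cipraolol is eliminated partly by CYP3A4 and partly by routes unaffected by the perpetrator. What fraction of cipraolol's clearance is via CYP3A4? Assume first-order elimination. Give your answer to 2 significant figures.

Let fm be the CYP3A4 fraction. New clearance relative to baseline = fm × 0.13 + (1 − fm).
AUC ratio = 1 / (new CL fraction), so new CL fraction = 1 / 1.46 = 0.6849.
fm × 0.13 + 1 − fm = 0.6849  ⇒  fm × (0.13 − 1) = −0.3151  ⇒  fm = 0.36.

0.36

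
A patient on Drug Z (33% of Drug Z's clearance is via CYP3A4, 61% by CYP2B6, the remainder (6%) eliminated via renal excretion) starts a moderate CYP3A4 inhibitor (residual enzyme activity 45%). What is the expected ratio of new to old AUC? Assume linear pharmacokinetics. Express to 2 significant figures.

1.2

The CYP3A4 pathway (33% of clearance) falls to 0.45× activity: 0.33 × 0.45 = 0.1485.
CYP2B6 (61%) and the residual 6% are unaffected.
New clearance relative to baseline: 0.1485 + 0.61 + 0.06 = 0.8185.
AUC is inversely proportional to clearance, so the fold-change is 1 / 0.8185 = 1.2.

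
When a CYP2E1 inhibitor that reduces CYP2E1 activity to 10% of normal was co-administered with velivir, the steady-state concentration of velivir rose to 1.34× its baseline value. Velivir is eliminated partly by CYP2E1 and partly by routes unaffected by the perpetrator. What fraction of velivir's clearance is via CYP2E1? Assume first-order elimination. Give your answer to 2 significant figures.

Let fm be the CYP2E1 fraction. New clearance relative to baseline = fm × 0.1 + (1 − fm).
Steady-state concentration ratio = 1 / (new CL fraction), so new CL fraction = 1 / 1.34 = 0.7463.
fm × 0.1 + 1 − fm = 0.7463  ⇒  fm × (0.1 − 1) = −0.2537  ⇒  fm = 0.28.

0.28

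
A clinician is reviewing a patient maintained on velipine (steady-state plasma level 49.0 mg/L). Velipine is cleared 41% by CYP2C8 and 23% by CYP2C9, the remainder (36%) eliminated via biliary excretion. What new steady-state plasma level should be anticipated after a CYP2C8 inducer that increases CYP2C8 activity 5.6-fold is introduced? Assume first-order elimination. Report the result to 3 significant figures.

17.0 mg/L

CYP2C8: 0.41 × 5.6 = 2.296
CYP2C9: 0.23 (unchanged)
Other: 0.36 (unchanged)
Relative clearance = 2.296 + 0.23 + 0.36 = 2.886.
Steady-state plasma level ∝ 1/CL, so new value = 49.0 / 2.886 = 17.0 mg/L.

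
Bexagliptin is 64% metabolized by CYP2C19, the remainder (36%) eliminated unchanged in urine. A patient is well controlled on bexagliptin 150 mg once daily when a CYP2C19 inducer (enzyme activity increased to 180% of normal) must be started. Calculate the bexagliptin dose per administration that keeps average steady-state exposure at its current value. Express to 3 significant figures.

227 mg

The CYP2C19 pathway (64% of clearance) is boosted to 1.8× activity: 0.64 × 1.8 = 1.152.
Non-CYP routes (36%) are unchanged.
Relative clearance = 1.152 + 0.36 = 1.512.
Css,avg = (dose rate)/CL, so holding Css fixed requires dose ∝ CL: 150 × 1.512 = 227 mg.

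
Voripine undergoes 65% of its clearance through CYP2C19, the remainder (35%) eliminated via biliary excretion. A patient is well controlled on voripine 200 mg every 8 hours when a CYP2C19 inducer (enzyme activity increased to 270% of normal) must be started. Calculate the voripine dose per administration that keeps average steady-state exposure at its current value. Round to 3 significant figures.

CYP2C19: 0.65 × 2.7 = 1.755
Other: 0.35 (unchanged)
New clearance relative to baseline: 1.755 + 0.35 = 2.105.
Css,avg = (dose rate)/CL, so holding Css fixed requires dose ∝ CL: 200 × 2.105 = 421 mg.

421 mg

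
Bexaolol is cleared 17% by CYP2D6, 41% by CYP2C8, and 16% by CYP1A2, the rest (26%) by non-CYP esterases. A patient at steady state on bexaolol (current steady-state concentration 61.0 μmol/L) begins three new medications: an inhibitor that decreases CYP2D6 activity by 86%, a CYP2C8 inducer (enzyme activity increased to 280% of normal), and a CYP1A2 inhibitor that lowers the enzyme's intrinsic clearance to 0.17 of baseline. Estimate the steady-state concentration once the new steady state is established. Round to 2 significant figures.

42 μmol/L

CYP2D6: 0.17 × 0.14 = 0.0238
CYP2C8: 0.41 × 2.8 = 1.148
CYP1A2: 0.16 × 0.17 = 0.0272
Other: 0.26 (unchanged)
New clearance relative to baseline: 0.0238 + 1.148 + 0.0272 + 0.26 = 1.459.
Dividing the baseline by the relative clearance: 61.0 / 1.459 = 42 μmol/L.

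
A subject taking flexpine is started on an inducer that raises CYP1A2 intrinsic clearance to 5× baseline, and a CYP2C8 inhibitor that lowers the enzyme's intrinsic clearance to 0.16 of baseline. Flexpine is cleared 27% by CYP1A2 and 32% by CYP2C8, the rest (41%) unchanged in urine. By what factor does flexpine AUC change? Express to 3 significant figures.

The CYP1A2 pathway (27% of clearance) increases to 5× activity: 0.27 × 5 = 1.35.
The CYP2C8 pathway (32% of clearance) drops to 0.16× activity: 0.32 × 0.16 = 0.0512.
The remaining 41% of clearance is unaffected.
New clearance relative to baseline: 1.35 + 0.0512 + 0.41 = 1.8112.
Net AUC ratio = 1 / 1.8112 = 0.552.

0.552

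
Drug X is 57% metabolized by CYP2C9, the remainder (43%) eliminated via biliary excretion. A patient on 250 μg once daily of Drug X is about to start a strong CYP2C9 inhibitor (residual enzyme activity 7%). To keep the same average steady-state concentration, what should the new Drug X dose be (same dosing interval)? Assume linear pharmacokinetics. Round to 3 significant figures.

117 μg

The CYP2C9 pathway (57% of clearance) falls to 0.07× activity: 0.57 × 0.07 = 0.0399.
The remaining 43% of clearance is unaffected.
New clearance relative to baseline: 0.0399 + 0.43 = 0.4699.
Exposure is unchanged when dose changes in proportion to clearance. New dose = 250 μg × 0.4699 = 117 μg.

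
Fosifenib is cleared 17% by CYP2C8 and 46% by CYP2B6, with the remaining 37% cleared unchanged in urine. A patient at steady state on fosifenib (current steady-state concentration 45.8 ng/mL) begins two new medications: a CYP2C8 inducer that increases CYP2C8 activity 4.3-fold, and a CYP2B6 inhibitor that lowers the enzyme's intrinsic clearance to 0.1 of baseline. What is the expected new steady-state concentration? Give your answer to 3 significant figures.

39.9 ng/mL

The CYP2C8 pathway (17% of clearance) increases to 4.3× activity: 0.17 × 4.3 = 0.731.
The CYP2B6 pathway (46% of clearance) is reduced to 0.1× activity: 0.46 × 0.1 = 0.046.
Non-CYP routes (37%) are unchanged.
Relative clearance = 0.731 + 0.046 + 0.37 = 1.147.
New steady-state concentration = 45.8 / 1.147 = 39.9 ng/mL (concentration scales inversely with clearance).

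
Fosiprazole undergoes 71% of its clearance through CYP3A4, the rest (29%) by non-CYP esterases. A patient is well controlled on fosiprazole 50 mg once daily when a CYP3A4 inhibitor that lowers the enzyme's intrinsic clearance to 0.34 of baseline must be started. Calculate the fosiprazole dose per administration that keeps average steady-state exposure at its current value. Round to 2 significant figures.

The CYP3A4 pathway (71% of clearance) drops to 0.34× activity: 0.71 × 0.34 = 0.2414.
The remaining 29% of clearance is unaffected.
CL_new/CL_old = 0.2414 + 0.29 = 0.5314.
To maintain the same steady-state level, dose must scale with clearance: new dose = 50 × 0.5314 = 27 mg.

27 mg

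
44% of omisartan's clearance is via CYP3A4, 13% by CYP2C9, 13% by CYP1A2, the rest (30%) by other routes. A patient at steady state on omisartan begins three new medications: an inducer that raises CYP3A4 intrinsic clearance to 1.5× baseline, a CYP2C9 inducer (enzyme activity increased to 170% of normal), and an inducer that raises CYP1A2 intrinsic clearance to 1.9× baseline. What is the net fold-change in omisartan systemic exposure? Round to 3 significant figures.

0.700

The CYP3A4 pathway (44% of clearance) increases to 1.5× activity: 0.44 × 1.5 = 0.66.
The CYP2C9 pathway (13% of clearance) is boosted to 1.7× activity: 0.13 × 1.7 = 0.221.
The CYP1A2 pathway (13% of clearance) increases to 1.9× activity: 0.13 × 1.9 = 0.247.
The remaining 30% of clearance is unaffected.
CL_new/CL_old = 0.66 + 0.221 + 0.247 + 0.3 = 1.428.
Systemic exposure ∝ 1/CL: fold-change = 1 / 1.428 = 0.700.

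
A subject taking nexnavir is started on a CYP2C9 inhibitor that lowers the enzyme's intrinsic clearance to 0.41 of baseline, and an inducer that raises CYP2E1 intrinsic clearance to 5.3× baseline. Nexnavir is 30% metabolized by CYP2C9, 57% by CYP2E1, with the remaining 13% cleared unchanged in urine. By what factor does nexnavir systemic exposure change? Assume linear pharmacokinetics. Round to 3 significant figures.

0.305

The CYP2C9 pathway (30% of clearance) drops to 0.41× activity: 0.3 × 0.41 = 0.123.
The CYP2E1 pathway (57% of clearance) increases to 5.3× activity: 0.57 × 5.3 = 3.021.
The remaining 13% of clearance is unaffected.
New clearance relative to baseline: 0.123 + 3.021 + 0.13 = 3.274.
Systemic exposure ∝ 1/CL: fold-change = 1 / 3.274 = 0.305.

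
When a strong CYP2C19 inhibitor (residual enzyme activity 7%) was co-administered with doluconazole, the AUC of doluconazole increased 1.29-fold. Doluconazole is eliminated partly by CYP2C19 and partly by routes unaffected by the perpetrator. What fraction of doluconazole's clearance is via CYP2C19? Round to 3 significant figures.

Let fm be the CYP2C19 fraction. New clearance relative to baseline = fm × 0.07 + (1 − fm).
AUC ratio = 1 / (new CL fraction), so new CL fraction = 1 / 1.29 = 0.7752.
fm × 0.07 + 1 − fm = 0.7752  ⇒  fm × (0.07 − 1) = −0.2248  ⇒  fm = 0.242.

0.242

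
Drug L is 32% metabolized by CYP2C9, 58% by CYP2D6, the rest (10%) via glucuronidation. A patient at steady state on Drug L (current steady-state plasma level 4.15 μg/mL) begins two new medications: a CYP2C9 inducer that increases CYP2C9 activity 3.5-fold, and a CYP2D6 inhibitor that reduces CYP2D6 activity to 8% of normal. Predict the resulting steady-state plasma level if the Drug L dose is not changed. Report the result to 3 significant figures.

3.28 μg/mL

The CYP2C9 pathway (32% of clearance) increases to 3.5× activity: 0.32 × 3.5 = 1.12.
The CYP2D6 pathway (58% of clearance) is reduced to 0.08× activity: 0.58 × 0.08 = 0.0464.
The remaining 10% of clearance is unaffected.
CL_new/CL_old = 1.12 + 0.0464 + 0.1 = 1.2664.
Dividing the baseline by the relative clearance: 4.15 / 1.2664 = 3.28 μg/mL.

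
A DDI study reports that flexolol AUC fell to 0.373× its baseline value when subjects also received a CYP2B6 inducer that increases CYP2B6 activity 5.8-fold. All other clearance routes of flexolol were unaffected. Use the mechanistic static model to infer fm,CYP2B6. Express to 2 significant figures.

CL'/CL = 1 / 0.373 = 2.681
5.8·fm + (1 − fm) = 2.681
fm = (2.681 − 1) / (5.8 − 1) = 0.35

0.35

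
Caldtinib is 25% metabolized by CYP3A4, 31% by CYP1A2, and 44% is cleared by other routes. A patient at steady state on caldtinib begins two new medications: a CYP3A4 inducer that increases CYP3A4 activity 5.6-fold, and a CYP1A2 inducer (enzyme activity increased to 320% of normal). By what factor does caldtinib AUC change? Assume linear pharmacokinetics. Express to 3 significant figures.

0.353

CYP3A4: 0.25 × 5.6 = 1.4
CYP1A2: 0.31 × 3.2 = 0.992
Other: 0.44 (unchanged)
Relative clearance = 1.4 + 0.992 + 0.44 = 2.832.
AUC ∝ 1/CL: fold-change = 1 / 2.832 = 0.353.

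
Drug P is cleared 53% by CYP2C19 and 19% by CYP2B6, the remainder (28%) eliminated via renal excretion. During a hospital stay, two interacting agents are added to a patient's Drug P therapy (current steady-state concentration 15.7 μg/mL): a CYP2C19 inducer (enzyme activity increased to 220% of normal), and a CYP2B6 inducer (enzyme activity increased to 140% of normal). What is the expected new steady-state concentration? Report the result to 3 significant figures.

9.17 μg/mL

CYP2C19: 0.53 × 2.2 = 1.166
CYP2B6: 0.19 × 1.4 = 0.266
Other: 0.28 (unchanged)
Relative clearance = 1.166 + 0.266 + 0.28 = 1.712.
Steady-state concentration ∝ 1/CL: new value = 15.7 / 1.712 = 9.17 μg/mL.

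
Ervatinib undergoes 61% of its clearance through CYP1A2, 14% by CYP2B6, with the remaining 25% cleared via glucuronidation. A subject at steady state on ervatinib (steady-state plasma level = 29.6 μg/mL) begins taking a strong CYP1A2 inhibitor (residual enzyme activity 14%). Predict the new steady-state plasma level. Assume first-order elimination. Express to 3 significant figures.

CYP1A2: 0.61 × 0.14 = 0.0854
CYP2B6: 0.14 (unchanged)
Other: 0.25 (unchanged)
CL_new/CL_old = 0.0854 + 0.14 + 0.25 = 0.4754.
Steady-state plasma level ∝ 1/CL, so new value = 29.6 / 0.4754 = 62.3 μg/mL.

62.3 μg/mL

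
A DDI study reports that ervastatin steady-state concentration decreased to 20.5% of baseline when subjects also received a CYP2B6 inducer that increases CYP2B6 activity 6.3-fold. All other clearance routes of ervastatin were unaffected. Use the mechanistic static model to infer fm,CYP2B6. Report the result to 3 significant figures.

Let x = fm,CYP2B6. Because steady-state concentration ∝ 1/CL, relative clearance rose to 1/0.205 = 4.878.
Setting x·6.3 + (1 − x) = 4.878 and solving: x = (4.878 − 1)/(6.3 − 1) = 0.732.

0.732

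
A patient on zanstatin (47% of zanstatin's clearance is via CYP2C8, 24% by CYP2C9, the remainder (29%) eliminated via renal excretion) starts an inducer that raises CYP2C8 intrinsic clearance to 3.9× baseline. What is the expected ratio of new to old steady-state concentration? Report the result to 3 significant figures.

The CYP2C8 pathway (47% of clearance) increases to 3.9× activity: 0.47 × 3.9 = 1.833.
CYP2C9 (24%) and the residual 29% are unaffected.
New clearance relative to baseline: 1.833 + 0.24 + 0.29 = 2.363.
Steady-state concentration is inversely proportional to clearance, so the fold-change is 1 / 2.363 = 0.423.

0.423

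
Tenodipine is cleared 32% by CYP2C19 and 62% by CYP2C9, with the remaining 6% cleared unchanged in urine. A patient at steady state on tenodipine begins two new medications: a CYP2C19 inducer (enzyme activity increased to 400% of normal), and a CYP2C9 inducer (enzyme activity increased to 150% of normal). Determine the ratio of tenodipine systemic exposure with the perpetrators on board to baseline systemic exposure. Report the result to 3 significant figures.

The CYP2C19 pathway (32% of clearance) rises to 4× activity: 0.32 × 4 = 1.28.
The CYP2C9 pathway (62% of clearance) increases to 1.5× activity: 0.62 × 1.5 = 0.93.
Non-CYP routes (6%) are unchanged.
Relative clearance = 1.28 + 0.93 + 0.06 = 2.27.
Because systemic exposure varies inversely with clearance, the combined effect is 1 / 2.27 = 0.441.

0.441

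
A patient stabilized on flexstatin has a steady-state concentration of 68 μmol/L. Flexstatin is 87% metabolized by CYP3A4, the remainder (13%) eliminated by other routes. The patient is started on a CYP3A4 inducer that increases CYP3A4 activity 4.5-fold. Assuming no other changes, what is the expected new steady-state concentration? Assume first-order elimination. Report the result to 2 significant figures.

17 μmol/L

CYP3A4: 0.87 × 4.5 = 3.915
Other: 0.13 (unchanged)
CL_new/CL_old = 3.915 + 0.13 = 4.045.
Steady-state concentration ∝ 1/CL, so new value = 68 / 4.045 = 17 μmol/L.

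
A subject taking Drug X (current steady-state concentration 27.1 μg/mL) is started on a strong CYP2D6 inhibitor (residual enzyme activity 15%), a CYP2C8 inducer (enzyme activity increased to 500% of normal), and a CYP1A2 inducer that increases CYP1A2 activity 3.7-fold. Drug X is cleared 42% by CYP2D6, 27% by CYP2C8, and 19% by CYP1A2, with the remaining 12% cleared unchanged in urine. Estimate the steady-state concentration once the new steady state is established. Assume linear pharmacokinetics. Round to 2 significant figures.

12 μg/mL

The CYP2D6 pathway (42% of clearance) falls to 0.15× activity: 0.42 × 0.15 = 0.063.
The CYP2C8 pathway (27% of clearance) is boosted to 5× activity: 0.27 × 5 = 1.35.
The CYP1A2 pathway (19% of clearance) is boosted to 3.7× activity: 0.19 × 3.7 = 0.703.
Non-CYP routes (12%) are unchanged.
New clearance relative to baseline: 0.063 + 1.35 + 0.703 + 0.12 = 2.236.
New steady-state concentration = 27.1 / 2.236 = 12 μg/mL (concentration scales inversely with clearance).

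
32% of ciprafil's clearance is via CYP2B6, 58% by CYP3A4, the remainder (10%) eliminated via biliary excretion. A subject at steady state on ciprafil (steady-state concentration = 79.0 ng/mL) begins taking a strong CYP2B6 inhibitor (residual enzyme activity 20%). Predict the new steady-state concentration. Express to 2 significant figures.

CYP2B6: 0.32 × 0.2 = 0.064
CYP3A4: 0.58 (unchanged)
Other: 0.1 (unchanged)
New clearance relative to baseline: 0.064 + 0.58 + 0.1 = 0.744.
With dosing unchanged, steady-state concentration scales as 1/CL: 79.0 / 0.744 = 1.1 × 10² ng/mL.

1.1 × 10² ng/mL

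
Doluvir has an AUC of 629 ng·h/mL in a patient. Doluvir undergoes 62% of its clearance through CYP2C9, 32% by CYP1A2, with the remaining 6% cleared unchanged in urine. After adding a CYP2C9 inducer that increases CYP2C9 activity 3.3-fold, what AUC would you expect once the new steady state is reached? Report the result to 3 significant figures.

CYP2C9: 0.62 × 3.3 = 2.046
CYP1A2: 0.32 (unchanged)
Other: 0.06 (unchanged)
New clearance relative to baseline: 2.046 + 0.32 + 0.06 = 2.426.
With dosing unchanged, AUC scales as 1/CL: 629 / 2.426 = 259 ng·h/mL.

259 ng·h/mL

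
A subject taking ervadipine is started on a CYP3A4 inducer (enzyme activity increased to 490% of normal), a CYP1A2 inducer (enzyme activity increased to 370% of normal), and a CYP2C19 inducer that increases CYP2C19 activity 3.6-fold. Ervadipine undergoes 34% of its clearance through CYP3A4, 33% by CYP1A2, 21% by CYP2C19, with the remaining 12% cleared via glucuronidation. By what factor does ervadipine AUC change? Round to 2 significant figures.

0.27

The CYP3A4 pathway (34% of clearance) is boosted to 4.9× activity: 0.34 × 4.9 = 1.666.
The CYP1A2 pathway (33% of clearance) is boosted to 3.7× activity: 0.33 × 3.7 = 1.221.
The CYP2C19 pathway (21% of clearance) is boosted to 3.6× activity: 0.21 × 3.6 = 0.756.
Non-CYP routes (12%) are unchanged.
Relative clearance = 1.666 + 1.221 + 0.756 + 0.12 = 3.763.
Net AUC ratio = 1 / 3.763 = 0.27.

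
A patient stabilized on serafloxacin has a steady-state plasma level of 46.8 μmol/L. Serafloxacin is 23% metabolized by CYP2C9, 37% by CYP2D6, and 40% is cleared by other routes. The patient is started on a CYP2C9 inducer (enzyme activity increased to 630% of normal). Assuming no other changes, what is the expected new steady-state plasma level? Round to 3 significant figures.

CYP2C9: 0.23 × 6.3 = 1.449
CYP2D6: 0.37 (unchanged)
Other: 0.4 (unchanged)
New clearance relative to baseline: 1.449 + 0.37 + 0.4 = 2.219.
With dosing unchanged, steady-state plasma level scales as 1/CL: 46.8 / 2.219 = 21.1 μmol/L.

21.1 μmol/L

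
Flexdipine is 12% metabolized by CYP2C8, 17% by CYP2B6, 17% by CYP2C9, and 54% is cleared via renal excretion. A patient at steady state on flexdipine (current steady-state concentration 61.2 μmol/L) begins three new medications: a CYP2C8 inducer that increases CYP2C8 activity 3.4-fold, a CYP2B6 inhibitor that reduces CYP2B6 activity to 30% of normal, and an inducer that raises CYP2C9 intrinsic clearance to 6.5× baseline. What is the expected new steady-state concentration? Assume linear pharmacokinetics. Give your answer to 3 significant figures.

29.1 μmol/L

The CYP2C8 pathway (12% of clearance) increases to 3.4× activity: 0.12 × 3.4 = 0.408.
The CYP2B6 pathway (17% of clearance) drops to 0.3× activity: 0.17 × 0.3 = 0.051.
The CYP2C9 pathway (17% of clearance) rises to 6.5× activity: 0.17 × 6.5 = 1.105.
The remaining 54% of clearance is unaffected.
CL_new/CL_old = 0.408 + 0.051 + 1.105 + 0.54 = 2.104.
Steady-state concentration ∝ 1/CL: new value = 61.2 / 2.104 = 29.1 μmol/L.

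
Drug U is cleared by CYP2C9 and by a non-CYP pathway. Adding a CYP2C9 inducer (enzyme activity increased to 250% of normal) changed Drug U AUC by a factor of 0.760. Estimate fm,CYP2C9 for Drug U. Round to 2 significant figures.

Let x = fm,CYP2C9. Because AUC ∝ 1/CL, relative clearance rose to 1/0.760 = 1.316.
Only the CYP2C9 route changed, so 1.316 = x·2.5 + (1 − x), giving x = 0.21.

0.21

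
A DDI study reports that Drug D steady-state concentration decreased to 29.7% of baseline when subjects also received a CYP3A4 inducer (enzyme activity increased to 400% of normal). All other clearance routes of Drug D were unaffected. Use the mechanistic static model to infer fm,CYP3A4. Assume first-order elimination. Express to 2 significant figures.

CL'/CL = 1 / 0.297 = 3.367
4·fm + (1 − fm) = 3.367
fm = (3.367 − 1) / (4 − 1) = 0.79

0.79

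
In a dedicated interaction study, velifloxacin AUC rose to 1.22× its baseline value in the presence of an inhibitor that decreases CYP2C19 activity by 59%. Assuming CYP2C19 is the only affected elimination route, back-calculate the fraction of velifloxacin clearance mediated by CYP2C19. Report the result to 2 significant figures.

0.31

Let x = fm,CYP2C19. Because AUC ∝ 1/CL, relative clearance fell to 1/1.22 = 0.8197.
Setting x·0.41 + (1 − x) = 0.8197 and solving: x = (0.8197 − 1)/(0.41 − 1) = 0.31.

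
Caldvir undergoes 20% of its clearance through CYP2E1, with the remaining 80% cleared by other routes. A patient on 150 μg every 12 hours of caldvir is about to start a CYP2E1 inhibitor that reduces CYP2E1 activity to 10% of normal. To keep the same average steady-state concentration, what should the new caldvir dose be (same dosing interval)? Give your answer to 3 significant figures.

The CYP2E1 pathway (20% of clearance) drops to 0.1× activity: 0.2 × 0.1 = 0.02.
The remaining 80% of clearance is unaffected.
New clearance relative to baseline: 0.02 + 0.8 = 0.82.
Exposure is unchanged when dose changes in proportion to clearance. New dose = 150 μg × 0.82 = 123 μg.

123 μg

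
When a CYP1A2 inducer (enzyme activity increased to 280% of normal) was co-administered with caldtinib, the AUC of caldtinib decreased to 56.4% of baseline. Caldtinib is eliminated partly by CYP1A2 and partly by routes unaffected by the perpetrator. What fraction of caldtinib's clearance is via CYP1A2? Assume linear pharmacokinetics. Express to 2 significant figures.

CL'/CL = 1 / 0.564 = 1.773
2.8·fm + (1 − fm) = 1.773
fm = (1.773 − 1) / (2.8 − 1) = 0.43

0.43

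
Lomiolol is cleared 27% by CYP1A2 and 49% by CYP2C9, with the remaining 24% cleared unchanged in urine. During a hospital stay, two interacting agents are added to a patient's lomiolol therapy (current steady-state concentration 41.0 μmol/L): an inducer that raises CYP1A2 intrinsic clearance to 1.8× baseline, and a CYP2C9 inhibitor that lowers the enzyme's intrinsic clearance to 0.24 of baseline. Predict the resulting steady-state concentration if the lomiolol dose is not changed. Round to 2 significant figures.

CYP1A2: 0.27 × 1.8 = 0.486
CYP2C9: 0.49 × 0.24 = 0.1176
Other: 0.24 (unchanged)
Relative clearance = 0.486 + 0.1176 + 0.24 = 0.8436.
Steady-state concentration ∝ 1/CL: new value = 41.0 / 0.8436 = 49 μmol/L.

49 μmol/L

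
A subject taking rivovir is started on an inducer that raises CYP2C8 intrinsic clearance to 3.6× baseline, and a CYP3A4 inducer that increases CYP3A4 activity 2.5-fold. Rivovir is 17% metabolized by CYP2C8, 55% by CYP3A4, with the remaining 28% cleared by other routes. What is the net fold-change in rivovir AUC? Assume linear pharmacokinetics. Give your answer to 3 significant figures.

CYP2C8: 0.17 × 3.6 = 0.612
CYP3A4: 0.55 × 2.5 = 1.375
Other: 0.28 (unchanged)
CL_new/CL_old = 0.612 + 1.375 + 0.28 = 2.267.
Because AUC varies inversely with clearance, the combined effect is 1 / 2.267 = 0.441.

0.441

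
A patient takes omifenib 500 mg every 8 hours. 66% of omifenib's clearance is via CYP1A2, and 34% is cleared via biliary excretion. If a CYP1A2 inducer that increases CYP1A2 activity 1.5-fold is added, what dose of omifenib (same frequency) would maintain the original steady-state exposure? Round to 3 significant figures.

665 mg

CYP1A2: 0.66 × 1.5 = 0.99
Other: 0.34 (unchanged)
New clearance relative to baseline: 0.99 + 0.34 = 1.33.
Css,avg = (dose rate)/CL, so holding Css fixed requires dose ∝ CL: 500 × 1.33 = 665 mg.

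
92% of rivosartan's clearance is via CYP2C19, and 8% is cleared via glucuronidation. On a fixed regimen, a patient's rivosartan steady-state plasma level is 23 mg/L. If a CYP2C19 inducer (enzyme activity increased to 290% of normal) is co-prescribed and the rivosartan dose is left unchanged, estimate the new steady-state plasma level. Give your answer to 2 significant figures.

The CYP2C19 pathway (92% of clearance) rises to 2.9× activity: 0.92 × 2.9 = 2.668.
The remaining 8% of clearance is unaffected.
New clearance relative to baseline: 2.668 + 0.08 = 2.748.
With dosing unchanged, steady-state plasma level scales as 1/CL: 23 / 2.748 = 8.4 mg/L.

8.4 mg/L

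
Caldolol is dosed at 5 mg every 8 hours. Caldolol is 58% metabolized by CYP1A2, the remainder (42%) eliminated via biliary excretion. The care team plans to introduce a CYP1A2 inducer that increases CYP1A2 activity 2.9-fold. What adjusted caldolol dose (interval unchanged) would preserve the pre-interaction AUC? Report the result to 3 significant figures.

10.5 mg

The CYP1A2 pathway (58% of clearance) rises to 2.9× activity: 0.58 × 2.9 = 1.682.
Non-CYP routes (42%) are unchanged.
New clearance relative to baseline: 1.682 + 0.42 = 2.102.
To maintain the same steady-state level, dose must scale with clearance: new dose = 5 × 2.102 = 10.5 mg.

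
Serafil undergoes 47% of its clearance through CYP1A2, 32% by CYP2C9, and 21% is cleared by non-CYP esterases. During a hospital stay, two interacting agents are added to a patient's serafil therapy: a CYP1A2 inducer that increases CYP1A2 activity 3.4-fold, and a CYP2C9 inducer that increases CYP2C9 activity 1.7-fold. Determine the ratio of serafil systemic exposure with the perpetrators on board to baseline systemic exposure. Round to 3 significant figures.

0.425

The CYP1A2 pathway (47% of clearance) rises to 3.4× activity: 0.47 × 3.4 = 1.598.
The CYP2C9 pathway (32% of clearance) increases to 1.7× activity: 0.32 × 1.7 = 0.544.
Non-CYP routes (21%) are unchanged.
Relative clearance = 1.598 + 0.544 + 0.21 = 2.352.
Because systemic exposure varies inversely with clearance, the combined effect is 1 / 2.352 = 0.425.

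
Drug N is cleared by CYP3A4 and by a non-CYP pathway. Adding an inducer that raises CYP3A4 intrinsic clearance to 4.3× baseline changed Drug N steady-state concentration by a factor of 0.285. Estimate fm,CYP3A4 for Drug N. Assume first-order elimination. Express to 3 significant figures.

Call the CYP3A4 fraction fm. After the interaction, CL_new/CL_old = fm × 4.3 + (1 − fm).
Steady-state concentration ratio = 1 / (new CL fraction), so new CL fraction = 1 / 0.285 = 3.509.
fm × 4.3 + 1 − fm = 3.509  ⇒  fm × (4.3 − 1) = 2.509  ⇒  fm = 0.760.

0.760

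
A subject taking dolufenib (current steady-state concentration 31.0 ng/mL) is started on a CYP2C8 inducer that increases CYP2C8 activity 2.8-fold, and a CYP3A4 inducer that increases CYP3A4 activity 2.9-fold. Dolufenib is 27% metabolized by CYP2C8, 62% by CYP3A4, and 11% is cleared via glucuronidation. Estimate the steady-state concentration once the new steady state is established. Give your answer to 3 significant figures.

11.6 ng/mL

The CYP2C8 pathway (27% of clearance) rises to 2.8× activity: 0.27 × 2.8 = 0.756.
The CYP3A4 pathway (62% of clearance) rises to 2.9× activity: 0.62 × 2.9 = 1.798.
The remaining 11% of clearance is unaffected.
CL_new/CL_old = 0.756 + 1.798 + 0.11 = 2.664.
New steady-state concentration = 31.0 / 2.664 = 11.6 ng/mL (concentration scales inversely with clearance).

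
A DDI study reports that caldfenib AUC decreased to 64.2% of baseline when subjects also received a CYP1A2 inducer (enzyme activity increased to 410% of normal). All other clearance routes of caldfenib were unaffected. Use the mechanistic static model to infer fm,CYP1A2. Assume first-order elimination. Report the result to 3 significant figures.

0.180

CL'/CL = 1 / 0.642 = 1.558
4.1·fm + (1 − fm) = 1.558
fm = (1.558 − 1) / (4.1 − 1) = 0.180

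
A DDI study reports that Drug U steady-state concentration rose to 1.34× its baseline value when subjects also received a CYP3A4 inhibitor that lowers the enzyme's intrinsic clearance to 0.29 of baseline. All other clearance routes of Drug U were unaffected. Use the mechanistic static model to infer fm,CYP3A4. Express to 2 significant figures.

0.36

Write x for the fraction cleared via CYP3A4. The observed steady-state concentration change means clearance fell to 1/1.34 = 0.7463 of baseline.
Only the CYP3A4 route changed, so 0.7463 = x·0.29 + (1 − x), giving x = 0.36.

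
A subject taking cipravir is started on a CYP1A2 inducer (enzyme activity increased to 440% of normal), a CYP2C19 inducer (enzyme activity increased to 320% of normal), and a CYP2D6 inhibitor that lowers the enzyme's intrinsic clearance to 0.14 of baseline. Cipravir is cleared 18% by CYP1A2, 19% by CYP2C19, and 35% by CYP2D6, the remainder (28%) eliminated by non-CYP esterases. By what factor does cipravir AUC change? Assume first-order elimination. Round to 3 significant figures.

0.578

CYP1A2: 0.18 × 4.4 = 0.792
CYP2C19: 0.19 × 3.2 = 0.608
CYP2D6: 0.35 × 0.14 = 0.049
Other: 0.28 (unchanged)
New clearance relative to baseline: 0.792 + 0.608 + 0.049 + 0.28 = 1.729.
Because AUC varies inversely with clearance, the combined effect is 1 / 1.729 = 0.578.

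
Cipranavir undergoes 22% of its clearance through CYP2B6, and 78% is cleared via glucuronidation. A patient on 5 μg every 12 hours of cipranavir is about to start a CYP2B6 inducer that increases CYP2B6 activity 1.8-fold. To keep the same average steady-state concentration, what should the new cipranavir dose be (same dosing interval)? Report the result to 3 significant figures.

The CYP2B6 pathway (22% of clearance) increases to 1.8× activity: 0.22 × 1.8 = 0.396.
Non-CYP routes (78%) are unchanged.
New clearance relative to baseline: 0.396 + 0.78 = 1.176.
Exposure is unchanged when dose changes in proportion to clearance. New dose = 5 μg × 1.176 = 5.88 μg.

5.88 μg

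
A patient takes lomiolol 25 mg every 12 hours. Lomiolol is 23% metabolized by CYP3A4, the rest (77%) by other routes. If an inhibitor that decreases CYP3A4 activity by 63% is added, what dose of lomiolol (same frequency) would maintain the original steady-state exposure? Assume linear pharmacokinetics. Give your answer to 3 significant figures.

CYP3A4: 0.23 × 0.37 = 0.0851
Other: 0.77 (unchanged)
New clearance relative to baseline: 0.0851 + 0.77 = 0.8551.
To maintain the same steady-state level, dose must scale with clearance: new dose = 25 × 0.8551 = 21.4 mg.

21.4 mg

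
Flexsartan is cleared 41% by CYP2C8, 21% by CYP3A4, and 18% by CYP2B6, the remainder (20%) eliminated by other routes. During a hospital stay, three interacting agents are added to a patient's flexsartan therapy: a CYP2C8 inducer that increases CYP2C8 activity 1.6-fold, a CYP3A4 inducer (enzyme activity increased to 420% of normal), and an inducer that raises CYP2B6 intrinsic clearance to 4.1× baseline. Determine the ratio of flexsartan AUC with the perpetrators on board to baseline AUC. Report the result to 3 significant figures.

CYP2C8: 0.41 × 1.6 = 0.656
CYP3A4: 0.21 × 4.2 = 0.882
CYP2B6: 0.18 × 4.1 = 0.738
Other: 0.2 (unchanged)
New clearance relative to baseline: 0.656 + 0.882 + 0.738 + 0.2 = 2.476.
Net AUC ratio = 1 / 2.476 = 0.404.

0.404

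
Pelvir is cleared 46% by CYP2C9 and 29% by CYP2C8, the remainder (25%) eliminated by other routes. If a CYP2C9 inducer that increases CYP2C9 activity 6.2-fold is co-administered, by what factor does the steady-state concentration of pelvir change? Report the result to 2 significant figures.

The CYP2C9 pathway (46% of clearance) increases to 6.2× activity: 0.46 × 6.2 = 2.852.
CYP2C8 (29%) and the residual 25% are unaffected.
New clearance relative to baseline: 2.852 + 0.29 + 0.25 = 3.392.
Steady-state concentration ratio = CL_old/CL_new = 1 / 3.392 = 0.29.

0.29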